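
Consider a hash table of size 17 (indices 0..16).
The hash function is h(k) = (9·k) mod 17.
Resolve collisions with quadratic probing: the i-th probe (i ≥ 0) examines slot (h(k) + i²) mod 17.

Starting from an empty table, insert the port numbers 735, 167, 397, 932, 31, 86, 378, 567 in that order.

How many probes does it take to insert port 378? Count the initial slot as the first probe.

735: h=2 => slot 2
167: h=7 => slot 7
397: h=3 => slot 3
932: h=7, probe 7,8 => slot 8
31: h=7, probe 7,8,11 => slot 11
86: h=9 => slot 9
378: h=2, probe 2,3,6 => slot 6
567: h=3, probe 3,4 => slot 4
Table: [., ., 735, 397, 567, ., 378, 167, 932, 86, ., 31, ., ., ., ., .]

3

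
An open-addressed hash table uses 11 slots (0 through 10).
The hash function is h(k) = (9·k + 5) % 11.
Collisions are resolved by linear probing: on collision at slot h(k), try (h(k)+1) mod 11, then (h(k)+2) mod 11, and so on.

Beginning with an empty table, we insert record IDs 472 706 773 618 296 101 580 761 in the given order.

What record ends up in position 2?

472 hashes to 7; slot 7 is free → place at 7.
706 hashes to 1; slot 1 is free → place at 1.
773 hashes to 10; slot 10 is free → place at 10.
618 hashes to 1; 1 taken → place at 2.
296 hashes to 7; 7 taken → place at 8.
101 hashes to 1; 1,2 taken → place at 3.
580 hashes to 0; slot 0 is free → place at 0.
761 hashes to 1; 1,2,3 taken → place at 4.
Table: [580, 706, 618, 101, 761, —, —, 472, 296, —, 773]

618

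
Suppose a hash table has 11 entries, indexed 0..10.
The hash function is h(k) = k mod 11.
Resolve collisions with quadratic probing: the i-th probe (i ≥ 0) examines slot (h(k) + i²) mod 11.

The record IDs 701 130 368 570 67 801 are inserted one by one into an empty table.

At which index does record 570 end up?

10

Insert 701: h=8, slot 8 empty => index 8.
Insert 130: h=9, slot 9 empty => index 9.
Insert 368: h=5, slot 5 empty => index 5.
Insert 570: h=9, slot 9 occupied => index 10.
Insert 67: h=1, slot 1 empty => index 1.
Insert 801: h=9, slots 9,10 occupied => index 2.
Table: [., 67, 801, ., ., 368, ., ., 701, 130, 570]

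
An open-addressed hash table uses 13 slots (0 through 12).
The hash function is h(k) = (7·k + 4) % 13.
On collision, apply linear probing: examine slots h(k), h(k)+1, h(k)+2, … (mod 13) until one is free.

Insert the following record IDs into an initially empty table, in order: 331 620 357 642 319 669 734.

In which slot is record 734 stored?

10

331: h=7 → slot 7
620: h=2 → slot 2
357: h=7, probe 7,8 → slot 8
642: h=0 → slot 0
319: h=1 → slot 1
669: h=7, probe 7,8,9 → slot 9
734: h=7, probe 7,8,9,10 → slot 10
Table: [642, 319, 620, _, _, _, _, 331, 357, 669, 734, _, _]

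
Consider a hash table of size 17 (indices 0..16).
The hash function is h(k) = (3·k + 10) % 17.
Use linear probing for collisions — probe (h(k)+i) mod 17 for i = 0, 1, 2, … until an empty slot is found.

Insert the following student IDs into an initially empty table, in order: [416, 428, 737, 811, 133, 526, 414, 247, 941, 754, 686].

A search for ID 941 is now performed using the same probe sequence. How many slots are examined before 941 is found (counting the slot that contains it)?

4

416 hashes to 0; slot 0 is free => place at 0.
428 hashes to 2; slot 2 is free => place at 2.
737 hashes to 11; slot 11 is free => place at 11.
811 hashes to 12; slot 12 is free => place at 12.
133 hashes to 1; slot 1 is free => place at 1.
526 hashes to 7; slot 7 is free => place at 7.
414 hashes to 11; 11,12 taken => place at 13.
247 hashes to 3; slot 3 is free => place at 3.
941 hashes to 11; 11,12,13 taken => place at 14.
754 hashes to 11; 11,12,13,14 taken => place at 15.
686 hashes to 11; 11,12,13,14,15 taken => place at 16.
Table: [416, 133, 428, 247, ., ., ., 526, ., ., ., 737, 811, 414, 941, 754, 686]
Lookup 941: h=11, probe 11,12,13,14 → found at 14.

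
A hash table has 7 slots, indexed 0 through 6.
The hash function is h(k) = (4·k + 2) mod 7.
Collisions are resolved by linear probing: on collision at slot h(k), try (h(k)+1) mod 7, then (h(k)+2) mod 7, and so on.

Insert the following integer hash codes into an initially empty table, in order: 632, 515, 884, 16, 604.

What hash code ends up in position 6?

16

Insert 632: h=3, slot 3 empty -> index 3.
Insert 515: h=4, slot 4 empty -> index 4.
Insert 884: h=3, slots 3,4 occupied -> index 5.
Insert 16: h=3, slots 3,4,5 occupied -> index 6.
Insert 604: h=3, slots 3,4,5,6 occupied -> index 0.
Table: [604, -, -, 632, 515, 884, 16]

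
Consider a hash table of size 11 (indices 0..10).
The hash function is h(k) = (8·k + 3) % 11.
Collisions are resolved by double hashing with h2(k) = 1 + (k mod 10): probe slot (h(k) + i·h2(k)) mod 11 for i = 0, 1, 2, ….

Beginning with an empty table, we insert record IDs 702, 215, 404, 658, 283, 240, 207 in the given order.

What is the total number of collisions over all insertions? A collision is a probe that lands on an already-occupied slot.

7

702 hashes to 9; slot 9 is free -> place at 9.
215 hashes to 7; slot 7 is free -> place at 7.
404 hashes to 1; slot 1 is free -> place at 1.
658 hashes to 9, h2=9; 9,7 taken -> place at 5.
283 hashes to 1, h2=4; 1,5,9 taken -> place at 2.
240 hashes to 9, h2=1; 9 taken -> place at 10.
207 hashes to 9, h2=8; 9 taken -> place at 6.
Table: [., 404, 283, ., ., 658, 207, 215, ., 702, 240]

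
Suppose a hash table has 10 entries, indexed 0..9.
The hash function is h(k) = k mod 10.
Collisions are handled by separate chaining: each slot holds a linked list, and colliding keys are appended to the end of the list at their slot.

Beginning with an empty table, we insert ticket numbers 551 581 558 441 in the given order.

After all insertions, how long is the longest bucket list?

3

551 -> bucket 1
581 -> bucket 1 (collision)
558 -> bucket 8
441 -> bucket 1 (collision)
Final buckets:
0: ∅
1: 551 -> 581 -> 441
2: ∅
3: ∅
4: ∅
5: ∅
6: ∅
7: ∅
8: 558
9: ∅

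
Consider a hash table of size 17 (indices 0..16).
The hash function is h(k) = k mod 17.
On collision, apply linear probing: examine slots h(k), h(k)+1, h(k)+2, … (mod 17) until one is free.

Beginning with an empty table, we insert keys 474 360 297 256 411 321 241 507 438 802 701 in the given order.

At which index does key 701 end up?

474 hashes to 15; slot 15 is free -> place at 15.
360 hashes to 3; slot 3 is free -> place at 3.
297 hashes to 8; slot 8 is free -> place at 8.
256 hashes to 1; slot 1 is free -> place at 1.
411 hashes to 3; 3 taken -> place at 4.
321 hashes to 15; 15 taken -> place at 16.
241 hashes to 3; 3,4 taken -> place at 5.
507 hashes to 14; slot 14 is free -> place at 14.
438 hashes to 13; slot 13 is free -> place at 13.
802 hashes to 3; 3,4,5 taken -> place at 6.
701 hashes to 4; 4,5,6 taken -> place at 7.
Table: [—, 256, —, 360, 411, 241, 802, 701, 297, —, —, —, —, 438, 507, 474, 321]

7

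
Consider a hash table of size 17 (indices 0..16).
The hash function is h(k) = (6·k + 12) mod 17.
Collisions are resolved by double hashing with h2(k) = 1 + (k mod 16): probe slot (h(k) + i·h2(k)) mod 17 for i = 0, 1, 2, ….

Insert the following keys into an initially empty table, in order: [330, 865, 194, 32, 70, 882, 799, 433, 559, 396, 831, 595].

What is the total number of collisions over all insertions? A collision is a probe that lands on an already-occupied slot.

330 hashes to 3; slot 3 is free → place at 3.
865 hashes to 0; slot 0 is free → place at 0.
194 hashes to 3, h2=3; 3 taken → place at 6.
32 hashes to 0, h2=1; 0 taken → place at 1.
70 hashes to 7; slot 7 is free → place at 7.
882 hashes to 0, h2=3; 0,3,6 taken → place at 9.
799 hashes to 12; slot 12 is free → place at 12.
433 hashes to 9, h2=2; 9 taken → place at 11.
559 hashes to 0, h2=16; 0 taken → place at 16.
396 hashes to 8; slot 8 is free → place at 8.
831 hashes to 0, h2=16; 0,16 taken → place at 15.
595 hashes to 12, h2=4; 12,16,3,7,11,15 taken → place at 2.
Table: [865, 32, 595, 330, ., ., 194, 70, 396, 882, ., 433, 799, ., ., 831, 559]

15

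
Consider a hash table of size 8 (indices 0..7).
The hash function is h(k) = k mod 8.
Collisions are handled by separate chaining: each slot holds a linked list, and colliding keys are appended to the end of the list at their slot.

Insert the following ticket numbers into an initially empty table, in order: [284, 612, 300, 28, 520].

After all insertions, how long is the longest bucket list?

4

284 -> bucket 4
612 -> bucket 4 (collision)
300 -> bucket 4 (collision)
28 -> bucket 4 (collision)
520 -> bucket 0
Final buckets:
0: 520
1: _
2: _
3: _
4: 284 -> 612 -> 300 -> 28
5: _
6: _
7: _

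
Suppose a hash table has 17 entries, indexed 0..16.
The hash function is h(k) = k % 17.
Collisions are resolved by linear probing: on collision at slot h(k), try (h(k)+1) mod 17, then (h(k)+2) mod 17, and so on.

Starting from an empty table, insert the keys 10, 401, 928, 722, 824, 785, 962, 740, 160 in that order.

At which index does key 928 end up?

12

10 hashes to 10; slot 10 is free -> place at 10.
401 hashes to 10; 10 taken -> place at 11.
928 hashes to 10; 10,11 taken -> place at 12.
722 hashes to 8; slot 8 is free -> place at 8.
824 hashes to 8; 8 taken -> place at 9.
785 hashes to 3; slot 3 is free -> place at 3.
962 hashes to 10; 10,11,12 taken -> place at 13.
740 hashes to 9; 9,10,11,12,13 taken -> place at 14.
160 hashes to 7; slot 7 is free -> place at 7.
Table: [_, _, _, 785, _, _, _, 160, 722, 824, 10, 401, 928, 962, 740, _, _]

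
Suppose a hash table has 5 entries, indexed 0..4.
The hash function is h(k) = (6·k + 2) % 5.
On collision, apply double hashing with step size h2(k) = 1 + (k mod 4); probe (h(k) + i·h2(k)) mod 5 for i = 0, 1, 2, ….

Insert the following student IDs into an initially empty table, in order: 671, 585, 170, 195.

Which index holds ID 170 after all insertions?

0

671: h=3 → slot 3
585: h=2 → slot 2
170: h=2, h2=3, probe 2,0 → slot 0
195: h=2, h2=4, probe 2,1 → slot 1
Table: [170, 195, 585, 671, —]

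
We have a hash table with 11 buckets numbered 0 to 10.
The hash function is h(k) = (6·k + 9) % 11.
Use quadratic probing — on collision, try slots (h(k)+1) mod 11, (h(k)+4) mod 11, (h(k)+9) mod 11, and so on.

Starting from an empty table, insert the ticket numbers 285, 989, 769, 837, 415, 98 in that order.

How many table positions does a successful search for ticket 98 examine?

285: h=3 -> slot 3
989: h=3, probe 3,4 -> slot 4
769: h=3, probe 3,4,7 -> slot 7
837: h=4, probe 4,5 -> slot 5
415: h=2 -> slot 2
98: h=3, probe 3,4,7,1 -> slot 1
Table: [—, 98, 415, 285, 989, 837, —, 769, —, —, —]
Lookup 98: h=3, probe 3,4,7,1 → found at 1.

4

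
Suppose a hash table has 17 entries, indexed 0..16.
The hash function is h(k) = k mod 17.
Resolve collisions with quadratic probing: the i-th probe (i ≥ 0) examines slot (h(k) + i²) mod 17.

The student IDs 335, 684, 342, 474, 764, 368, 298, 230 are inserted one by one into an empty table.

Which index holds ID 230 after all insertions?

335 hashes to 12; slot 12 is free → place at 12.
684 hashes to 4; slot 4 is free → place at 4.
342 hashes to 2; slot 2 is free → place at 2.
474 hashes to 15; slot 15 is free → place at 15.
764 hashes to 16; slot 16 is free → place at 16.
368 hashes to 11; slot 11 is free → place at 11.
298 hashes to 9; slot 9 is free → place at 9.
230 hashes to 9; 9 taken → place at 10.
Table: [., ., 342, ., 684, ., ., ., ., 298, 230, 368, 335, ., ., 474, 764]

10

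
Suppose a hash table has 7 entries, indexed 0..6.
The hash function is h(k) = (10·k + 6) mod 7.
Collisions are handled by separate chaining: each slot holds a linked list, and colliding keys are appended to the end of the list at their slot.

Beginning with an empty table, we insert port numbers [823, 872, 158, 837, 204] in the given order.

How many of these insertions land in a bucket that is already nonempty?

3

823 -> bucket 4
872 -> bucket 4 (collision)
158 -> bucket 4 (collision)
837 -> bucket 4 (collision)
204 -> bucket 2
Final buckets:
0: —
1: —
2: 204
3: —
4: 823 -> 872 -> 158 -> 837
5: —
6: —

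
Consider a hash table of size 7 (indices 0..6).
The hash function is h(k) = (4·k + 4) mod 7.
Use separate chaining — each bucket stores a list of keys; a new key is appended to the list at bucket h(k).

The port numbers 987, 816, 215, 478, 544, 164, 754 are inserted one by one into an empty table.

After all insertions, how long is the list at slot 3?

Insert 987: h=4, bucket 4 empty -> new chain.
Insert 816: h=6, bucket 6 empty -> new chain.
Insert 215: h=3, bucket 3 empty -> new chain.
Insert 478: h=5, bucket 5 empty -> new chain.
Insert 544: h=3, bucket 3 nonempty -> append to chain.
Insert 164: h=2, bucket 2 empty -> new chain.
Insert 754: h=3, bucket 3 nonempty -> append to chain.
Final buckets:
0: _
1: _
2: 164
3: 215 -> 544 -> 754
4: 987
5: 478
6: 816

3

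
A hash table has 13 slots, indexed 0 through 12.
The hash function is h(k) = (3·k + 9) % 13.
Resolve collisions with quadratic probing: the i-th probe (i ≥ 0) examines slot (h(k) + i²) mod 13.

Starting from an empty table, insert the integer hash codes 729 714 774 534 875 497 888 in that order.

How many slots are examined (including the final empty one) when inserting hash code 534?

2

729 hashes to 12; slot 12 is free → place at 12.
714 hashes to 6; slot 6 is free → place at 6.
774 hashes to 4; slot 4 is free → place at 4.
534 hashes to 12; 12 taken → place at 0.
875 hashes to 8; slot 8 is free → place at 8.
497 hashes to 5; slot 5 is free → place at 5.
888 hashes to 8; 8 taken → place at 9.
Table: [534, ∅, ∅, ∅, 774, 497, 714, ∅, 875, 888, ∅, ∅, 729]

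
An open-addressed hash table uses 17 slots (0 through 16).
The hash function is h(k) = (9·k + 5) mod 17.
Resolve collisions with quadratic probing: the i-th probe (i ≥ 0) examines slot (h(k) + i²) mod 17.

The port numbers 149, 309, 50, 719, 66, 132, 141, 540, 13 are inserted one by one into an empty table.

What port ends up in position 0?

Insert 149: h=3, slot 3 empty → index 3.
Insert 309: h=15, slot 15 empty → index 15.
Insert 50: h=13, slot 13 empty → index 13.
Insert 719: h=16, slot 16 empty → index 16.
Insert 66: h=4, slot 4 empty → index 4.
Insert 132: h=3, slots 3,4 occupied → index 7.
Insert 141: h=16, slot 16 occupied → index 0.
Insert 540: h=3, slots 3,4,7 occupied → index 12.
Insert 13: h=3, slots 3,4,7,12 occupied → index 2.
Table: [141, ., 13, 149, 66, ., ., 132, ., ., ., ., 540, 50, ., 309, 719]

141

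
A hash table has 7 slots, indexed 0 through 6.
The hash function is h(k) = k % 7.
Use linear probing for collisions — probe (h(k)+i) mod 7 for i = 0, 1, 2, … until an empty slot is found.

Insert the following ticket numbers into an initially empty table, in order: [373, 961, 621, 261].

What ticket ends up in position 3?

961

373 hashes to 2; slot 2 is free -> place at 2.
961 hashes to 2; 2 taken -> place at 3.
621 hashes to 5; slot 5 is free -> place at 5.
261 hashes to 2; 2,3 taken -> place at 4.
Table: [-, -, 373, 961, 261, 621, -]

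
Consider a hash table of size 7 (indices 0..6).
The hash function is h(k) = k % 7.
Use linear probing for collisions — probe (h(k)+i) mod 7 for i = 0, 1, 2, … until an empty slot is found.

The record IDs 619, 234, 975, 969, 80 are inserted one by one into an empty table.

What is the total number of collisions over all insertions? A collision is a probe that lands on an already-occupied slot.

6

Insert 619: h=3, slot 3 empty → index 3.
Insert 234: h=3, slot 3 occupied → index 4.
Insert 975: h=2, slot 2 empty → index 2.
Insert 969: h=3, slots 3,4 occupied → index 5.
Insert 80: h=3, slots 3,4,5 occupied → index 6.
Table: [., ., 975, 619, 234, 969, 80]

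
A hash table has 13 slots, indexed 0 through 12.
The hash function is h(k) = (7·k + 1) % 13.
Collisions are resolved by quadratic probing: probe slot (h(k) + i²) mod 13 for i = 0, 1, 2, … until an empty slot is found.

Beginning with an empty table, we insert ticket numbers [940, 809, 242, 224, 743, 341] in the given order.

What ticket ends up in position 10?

224

Insert 940: h=3, slot 3 empty → index 3.
Insert 809: h=9, slot 9 empty → index 9.
Insert 242: h=5, slot 5 empty → index 5.
Insert 224: h=9, slot 9 occupied → index 10.
Insert 743: h=2, slot 2 empty → index 2.
Insert 341: h=9, slots 9,10 occupied → index 0.
Table: [341, ∅, 743, 940, ∅, 242, ∅, ∅, ∅, 809, 224, ∅, ∅]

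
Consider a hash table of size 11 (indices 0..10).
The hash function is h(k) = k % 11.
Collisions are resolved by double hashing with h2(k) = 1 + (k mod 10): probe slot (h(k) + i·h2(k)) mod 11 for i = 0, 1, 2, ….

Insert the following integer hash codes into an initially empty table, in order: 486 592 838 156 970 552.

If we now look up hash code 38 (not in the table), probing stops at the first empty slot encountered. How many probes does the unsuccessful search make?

Insert 486: h=2, slot 2 empty => index 2.
Insert 592: h=9, slot 9 empty => index 9.
Insert 838: h=2, h2=9, slot 2 occupied => index 0.
Insert 156: h=2, h2=7, slots 2,9 occupied => index 5.
Insert 970: h=2, h2=1, slot 2 occupied => index 3.
Insert 552: h=2, h2=3, slots 2,5 occupied => index 8.
Table: [838, —, 486, 970, —, 156, —, —, 552, 592, —]
Lookup 38: h=5, h2=9, probe 5,3,1 → slot 1 empty, not found.

3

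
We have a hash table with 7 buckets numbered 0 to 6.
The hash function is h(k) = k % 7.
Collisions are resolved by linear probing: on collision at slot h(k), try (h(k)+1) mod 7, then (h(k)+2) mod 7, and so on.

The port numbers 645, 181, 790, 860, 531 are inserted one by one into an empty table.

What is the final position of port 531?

645 hashes to 1; slot 1 is free → place at 1.
181 hashes to 6; slot 6 is free → place at 6.
790 hashes to 6; 6 taken → place at 0.
860 hashes to 6; 6,0,1 taken → place at 2.
531 hashes to 6; 6,0,1,2 taken → place at 3.
Table: [790, 645, 860, 531, —, —, 181]

3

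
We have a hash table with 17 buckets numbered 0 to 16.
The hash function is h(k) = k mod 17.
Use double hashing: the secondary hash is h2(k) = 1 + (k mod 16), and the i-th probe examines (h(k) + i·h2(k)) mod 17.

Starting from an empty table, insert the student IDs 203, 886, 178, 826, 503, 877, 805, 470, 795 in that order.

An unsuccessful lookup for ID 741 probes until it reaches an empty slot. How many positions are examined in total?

Insert 203: h=16, slot 16 empty -> index 16.
Insert 886: h=2, slot 2 empty -> index 2.
Insert 178: h=8, slot 8 empty -> index 8.
Insert 826: h=10, slot 10 empty -> index 10.
Insert 503: h=10, h2=8, slot 10 occupied -> index 1.
Insert 877: h=10, h2=14, slot 10 occupied -> index 7.
Insert 805: h=6, slot 6 empty -> index 6.
Insert 470: h=11, slot 11 empty -> index 11.
Insert 795: h=13, slot 13 empty -> index 13.
Table: [., 503, 886, ., ., ., 805, 877, 178, ., 826, 470, ., 795, ., ., 203]
Lookup 741: h=10, h2=6, probe 10,16,5 → slot 5 empty, not found.

3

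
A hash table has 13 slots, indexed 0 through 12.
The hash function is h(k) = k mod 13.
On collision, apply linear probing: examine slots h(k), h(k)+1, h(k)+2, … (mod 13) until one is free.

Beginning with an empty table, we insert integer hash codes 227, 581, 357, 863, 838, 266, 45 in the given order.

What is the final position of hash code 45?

Insert 227: h=6, slot 6 empty => index 6.
Insert 581: h=9, slot 9 empty => index 9.
Insert 357: h=6, slot 6 occupied => index 7.
Insert 863: h=5, slot 5 empty => index 5.
Insert 838: h=6, slots 6,7 occupied => index 8.
Insert 266: h=6, slots 6,7,8,9 occupied => index 10.
Insert 45: h=6, slots 6,7,8,9,10 occupied => index 11.
Table: [_, _, _, _, _, 863, 227, 357, 838, 581, 266, 45, _]

11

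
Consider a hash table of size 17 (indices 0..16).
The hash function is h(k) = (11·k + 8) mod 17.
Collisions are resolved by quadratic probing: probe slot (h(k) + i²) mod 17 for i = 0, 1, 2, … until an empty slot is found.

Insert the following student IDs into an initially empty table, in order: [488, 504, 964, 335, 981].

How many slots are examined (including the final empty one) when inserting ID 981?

488 hashes to 4; slot 4 is free -> place at 4.
504 hashes to 10; slot 10 is free -> place at 10.
964 hashes to 4; 4 taken -> place at 5.
335 hashes to 4; 4,5 taken -> place at 8.
981 hashes to 4; 4,5,8 taken -> place at 13.
Table: [∅, ∅, ∅, ∅, 488, 964, ∅, ∅, 335, ∅, 504, ∅, ∅, 981, ∅, ∅, ∅]

4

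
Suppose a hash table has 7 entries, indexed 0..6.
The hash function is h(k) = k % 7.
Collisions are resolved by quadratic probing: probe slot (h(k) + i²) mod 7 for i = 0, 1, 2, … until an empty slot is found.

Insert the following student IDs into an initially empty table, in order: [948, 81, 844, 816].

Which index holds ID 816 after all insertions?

1

948 hashes to 3; slot 3 is free -> place at 3.
81 hashes to 4; slot 4 is free -> place at 4.
844 hashes to 4; 4 taken -> place at 5.
816 hashes to 4; 4,5 taken -> place at 1.
Table: [., 816, ., 948, 81, 844, .]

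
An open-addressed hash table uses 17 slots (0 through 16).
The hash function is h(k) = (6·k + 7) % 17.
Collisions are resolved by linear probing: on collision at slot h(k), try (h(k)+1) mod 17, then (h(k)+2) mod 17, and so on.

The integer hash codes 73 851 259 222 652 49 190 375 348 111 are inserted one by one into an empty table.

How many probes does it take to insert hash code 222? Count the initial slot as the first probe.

Insert 73: h=3, slot 3 empty => index 3.
Insert 851: h=13, slot 13 empty => index 13.
Insert 259: h=14, slot 14 empty => index 14.
Insert 222: h=13, slots 13,14 occupied => index 15.
Insert 652: h=9, slot 9 empty => index 9.
Insert 49: h=12, slot 12 empty => index 12.
Insert 190: h=8, slot 8 empty => index 8.
Insert 375: h=13, slots 13,14,15 occupied => index 16.
Insert 348: h=4, slot 4 empty => index 4.
Insert 111: h=10, slot 10 empty => index 10.
Table: [∅, ∅, ∅, 73, 348, ∅, ∅, ∅, 190, 652, 111, ∅, 49, 851, 259, 222, 375]

3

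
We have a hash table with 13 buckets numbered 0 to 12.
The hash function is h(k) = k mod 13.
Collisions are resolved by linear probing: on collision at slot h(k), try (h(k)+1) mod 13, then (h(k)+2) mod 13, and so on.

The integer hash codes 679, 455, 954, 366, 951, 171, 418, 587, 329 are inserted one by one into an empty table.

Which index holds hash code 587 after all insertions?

679: h=3 => slot 3
455: h=0 => slot 0
954: h=5 => slot 5
366: h=2 => slot 2
951: h=2, probe 2,3,4 => slot 4
171: h=2, probe 2,3,4,5,6 => slot 6
418: h=2, probe 2,3,4,5,6,7 => slot 7
587: h=2, probe 2,3,4,5,6,7,8 => slot 8
329: h=4, probe 4,5,6,7,8,9 => slot 9
Table: [455, ∅, 366, 679, 951, 954, 171, 418, 587, 329, ∅, ∅, ∅]

8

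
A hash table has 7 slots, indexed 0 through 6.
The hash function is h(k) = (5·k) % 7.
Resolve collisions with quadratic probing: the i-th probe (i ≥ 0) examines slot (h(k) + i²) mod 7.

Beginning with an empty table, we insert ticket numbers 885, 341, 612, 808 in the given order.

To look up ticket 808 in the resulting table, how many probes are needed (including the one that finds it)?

3

885: h=1 → slot 1
341: h=4 → slot 4
612: h=1, probe 1,2 → slot 2
808: h=1, probe 1,2,5 → slot 5
Table: [∅, 885, 612, ∅, 341, 808, ∅]
Lookup 808: h=1, probe 1,2,5 → found at 5.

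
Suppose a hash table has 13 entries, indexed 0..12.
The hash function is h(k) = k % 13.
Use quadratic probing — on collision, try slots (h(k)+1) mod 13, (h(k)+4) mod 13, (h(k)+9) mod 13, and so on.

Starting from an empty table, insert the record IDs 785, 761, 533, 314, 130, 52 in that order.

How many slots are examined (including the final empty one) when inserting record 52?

Insert 785: h=5, slot 5 empty => index 5.
Insert 761: h=7, slot 7 empty => index 7.
Insert 533: h=0, slot 0 empty => index 0.
Insert 314: h=2, slot 2 empty => index 2.
Insert 130: h=0, slot 0 occupied => index 1.
Insert 52: h=0, slots 0,1 occupied => index 4.
Table: [533, 130, 314, —, 52, 785, —, 761, —, —, —, —, —]

3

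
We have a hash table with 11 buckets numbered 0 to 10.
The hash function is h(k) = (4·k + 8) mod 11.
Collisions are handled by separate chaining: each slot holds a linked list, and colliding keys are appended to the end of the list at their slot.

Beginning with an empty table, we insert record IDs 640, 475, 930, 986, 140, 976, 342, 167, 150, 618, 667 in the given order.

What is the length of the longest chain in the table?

4

Insert 640: h=5, bucket 5 empty -> new chain.
Insert 475: h=5, bucket 5 nonempty -> append to chain.
Insert 930: h=10, bucket 10 empty -> new chain.
Insert 986: h=3, bucket 3 empty -> new chain.
Insert 140: h=7, bucket 7 empty -> new chain.
Insert 976: h=7, bucket 7 nonempty -> append to chain.
Insert 342: h=1, bucket 1 empty -> new chain.
Insert 167: h=5, bucket 5 nonempty -> append to chain.
Insert 150: h=3, bucket 3 nonempty -> append to chain.
Insert 618: h=5, bucket 5 nonempty -> append to chain.
Insert 667: h=3, bucket 3 nonempty -> append to chain.
Final buckets:
0: .
1: 342
2: .
3: 986 -> 150 -> 667
4: .
5: 640 -> 475 -> 167 -> 618
6: .
7: 140 -> 976
8: .
9: .
10: 930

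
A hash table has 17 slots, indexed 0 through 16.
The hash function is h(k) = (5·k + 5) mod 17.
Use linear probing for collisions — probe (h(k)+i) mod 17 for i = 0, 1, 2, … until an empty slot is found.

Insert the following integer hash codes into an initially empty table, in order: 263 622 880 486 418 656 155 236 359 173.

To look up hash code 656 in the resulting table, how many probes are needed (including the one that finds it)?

Insert 263: h=11, slot 11 empty → index 11.
Insert 622: h=4, slot 4 empty → index 4.
Insert 880: h=2, slot 2 empty → index 2.
Insert 486: h=4, slot 4 occupied → index 5.
Insert 418: h=4, slots 4,5 occupied → index 6.
Insert 656: h=4, slots 4,5,6 occupied → index 7.
Insert 155: h=15, slot 15 empty → index 15.
Insert 236: h=12, slot 12 empty → index 12.
Insert 359: h=15, slot 15 occupied → index 16.
Insert 173: h=3, slot 3 empty → index 3.
Table: [—, —, 880, 173, 622, 486, 418, 656, —, —, —, 263, 236, —, —, 155, 359]
Lookup 656: h=4, probe 4,5,6,7 → found at 7.

4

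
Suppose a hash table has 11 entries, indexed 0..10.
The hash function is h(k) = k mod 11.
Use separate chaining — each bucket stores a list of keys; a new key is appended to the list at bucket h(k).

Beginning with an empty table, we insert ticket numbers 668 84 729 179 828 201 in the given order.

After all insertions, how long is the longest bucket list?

Insert 668: h=8, bucket 8 empty -> new chain.
Insert 84: h=7, bucket 7 empty -> new chain.
Insert 729: h=3, bucket 3 empty -> new chain.
Insert 179: h=3, bucket 3 nonempty -> append to chain.
Insert 828: h=3, bucket 3 nonempty -> append to chain.
Insert 201: h=3, bucket 3 nonempty -> append to chain.
Final buckets:
0: .
1: .
2: .
3: 729 -> 179 -> 828 -> 201
4: .
5: .
6: .
7: 84
8: 668
9: .
10: .

4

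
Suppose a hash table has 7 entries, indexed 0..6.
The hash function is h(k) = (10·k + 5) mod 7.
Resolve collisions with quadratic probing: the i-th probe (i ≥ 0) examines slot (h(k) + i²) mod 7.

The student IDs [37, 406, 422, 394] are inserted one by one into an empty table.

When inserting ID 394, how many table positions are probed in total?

37 hashes to 4; slot 4 is free => place at 4.
406 hashes to 5; slot 5 is free => place at 5.
422 hashes to 4; 4,5 taken => place at 1.
394 hashes to 4; 4,5,1 taken => place at 6.
Table: [-, 422, -, -, 37, 406, 394]

4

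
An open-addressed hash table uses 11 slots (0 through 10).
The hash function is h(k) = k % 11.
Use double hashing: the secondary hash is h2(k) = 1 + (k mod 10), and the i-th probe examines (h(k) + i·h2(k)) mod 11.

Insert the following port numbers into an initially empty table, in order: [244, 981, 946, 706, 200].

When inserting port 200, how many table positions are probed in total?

Insert 244: h=2, slot 2 empty → index 2.
Insert 981: h=2, h2=2, slot 2 occupied → index 4.
Insert 946: h=0, slot 0 empty → index 0.
Insert 706: h=2, h2=7, slot 2 occupied → index 9.
Insert 200: h=2, h2=1, slot 2 occupied → index 3.
Table: [946, ., 244, 200, 981, ., ., ., ., 706, .]

2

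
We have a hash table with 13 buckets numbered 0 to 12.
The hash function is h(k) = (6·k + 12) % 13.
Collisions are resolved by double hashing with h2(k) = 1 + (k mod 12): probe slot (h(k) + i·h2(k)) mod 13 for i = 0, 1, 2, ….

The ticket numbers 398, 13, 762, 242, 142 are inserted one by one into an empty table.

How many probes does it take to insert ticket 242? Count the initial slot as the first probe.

2

398 hashes to 8; slot 8 is free => place at 8.
13 hashes to 12; slot 12 is free => place at 12.
762 hashes to 8, h2=7; 8 taken => place at 2.
242 hashes to 8, h2=3; 8 taken => place at 11.
142 hashes to 6; slot 6 is free => place at 6.
Table: [_, _, 762, _, _, _, 142, _, 398, _, _, 242, 13]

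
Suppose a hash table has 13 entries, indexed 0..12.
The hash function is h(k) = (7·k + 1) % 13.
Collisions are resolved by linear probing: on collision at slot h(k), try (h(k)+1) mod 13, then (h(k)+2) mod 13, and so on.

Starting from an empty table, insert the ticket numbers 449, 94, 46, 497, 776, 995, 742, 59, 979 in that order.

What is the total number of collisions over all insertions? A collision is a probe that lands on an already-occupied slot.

10

449: h=11 => slot 11
94: h=9 => slot 9
46: h=11, probe 11,12 => slot 12
497: h=9, probe 9,10 => slot 10
776: h=12, probe 12,0 => slot 0
995: h=11, probe 11,12,0,1 => slot 1
742: h=8 => slot 8
59: h=11, probe 11,12,0,1,2 => slot 2
979: h=3 => slot 3
Table: [776, 995, 59, 979, _, _, _, _, 742, 94, 497, 449, 46]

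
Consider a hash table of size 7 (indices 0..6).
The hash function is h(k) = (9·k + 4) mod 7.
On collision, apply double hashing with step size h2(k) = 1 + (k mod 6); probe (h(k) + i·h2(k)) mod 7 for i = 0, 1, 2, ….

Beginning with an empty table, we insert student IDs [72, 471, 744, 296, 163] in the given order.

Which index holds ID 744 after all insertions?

2

72: h=1 → slot 1
471: h=1, h2=4, probe 1,5 → slot 5
744: h=1, h2=1, probe 1,2 → slot 2
296: h=1, h2=3, probe 1,4 → slot 4
163: h=1, h2=2, probe 1,3 → slot 3
Table: [_, 72, 744, 163, 296, 471, _]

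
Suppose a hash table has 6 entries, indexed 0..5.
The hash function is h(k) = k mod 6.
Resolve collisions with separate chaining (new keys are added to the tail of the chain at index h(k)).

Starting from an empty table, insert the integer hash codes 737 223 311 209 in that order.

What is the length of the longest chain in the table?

Insert 737: h=5, bucket 5 empty → new chain.
Insert 223: h=1, bucket 1 empty → new chain.
Insert 311: h=5, bucket 5 nonempty → append to chain.
Insert 209: h=5, bucket 5 nonempty → append to chain.
Final buckets:
0: —
1: 223
2: —
3: —
4: —
5: 737 -> 311 -> 209

3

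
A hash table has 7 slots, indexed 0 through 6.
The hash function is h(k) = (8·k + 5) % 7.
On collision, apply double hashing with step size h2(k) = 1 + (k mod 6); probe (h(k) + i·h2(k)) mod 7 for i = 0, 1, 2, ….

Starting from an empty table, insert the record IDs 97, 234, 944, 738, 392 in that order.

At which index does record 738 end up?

2

97 hashes to 4; slot 4 is free => place at 4.
234 hashes to 1; slot 1 is free => place at 1.
944 hashes to 4, h2=3; 4 taken => place at 0.
738 hashes to 1, h2=1; 1 taken => place at 2.
392 hashes to 5; slot 5 is free => place at 5.
Table: [944, 234, 738, -, 97, 392, -]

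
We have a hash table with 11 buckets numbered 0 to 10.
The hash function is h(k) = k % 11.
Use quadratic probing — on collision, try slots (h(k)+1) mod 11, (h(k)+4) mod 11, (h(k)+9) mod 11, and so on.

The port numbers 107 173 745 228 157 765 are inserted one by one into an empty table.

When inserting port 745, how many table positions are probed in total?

3

107 hashes to 8; slot 8 is free -> place at 8.
173 hashes to 8; 8 taken -> place at 9.
745 hashes to 8; 8,9 taken -> place at 1.
228 hashes to 8; 8,9,1 taken -> place at 6.
157 hashes to 3; slot 3 is free -> place at 3.
765 hashes to 6; 6 taken -> place at 7.
Table: [—, 745, —, 157, —, —, 228, 765, 107, 173, —]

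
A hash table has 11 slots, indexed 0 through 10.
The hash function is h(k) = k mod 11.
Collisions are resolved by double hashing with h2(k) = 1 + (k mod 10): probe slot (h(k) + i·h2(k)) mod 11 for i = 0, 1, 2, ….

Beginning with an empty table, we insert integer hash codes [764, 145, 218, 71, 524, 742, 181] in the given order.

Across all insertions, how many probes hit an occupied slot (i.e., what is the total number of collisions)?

764: h=5 → slot 5
145: h=2 → slot 2
218: h=9 → slot 9
71: h=5, h2=2, probe 5,7 → slot 7
524: h=7, h2=5, probe 7,1 → slot 1
742: h=5, h2=3, probe 5,8 → slot 8
181: h=5, h2=2, probe 5,7,9,0 → slot 0
Table: [181, 524, 145, ., ., 764, ., 71, 742, 218, .]

6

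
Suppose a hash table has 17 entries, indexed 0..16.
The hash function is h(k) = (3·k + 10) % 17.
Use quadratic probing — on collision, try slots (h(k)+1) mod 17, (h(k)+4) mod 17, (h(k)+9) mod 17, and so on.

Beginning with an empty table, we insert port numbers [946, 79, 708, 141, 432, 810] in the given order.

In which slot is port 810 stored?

946 hashes to 9; slot 9 is free → place at 9.
79 hashes to 9; 9 taken → place at 10.
708 hashes to 9; 9,10 taken → place at 13.
141 hashes to 8; slot 8 is free → place at 8.
432 hashes to 14; slot 14 is free → place at 14.
810 hashes to 9; 9,10,13 taken → place at 1.
Table: [-, 810, -, -, -, -, -, -, 141, 946, 79, -, -, 708, 432, -, -]

1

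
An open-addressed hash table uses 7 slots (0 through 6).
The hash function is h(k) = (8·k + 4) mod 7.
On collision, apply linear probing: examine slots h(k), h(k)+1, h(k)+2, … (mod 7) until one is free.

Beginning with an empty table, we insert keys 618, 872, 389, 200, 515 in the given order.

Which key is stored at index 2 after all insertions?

618: h=6 -> slot 6
872: h=1 -> slot 1
389: h=1, probe 1,2 -> slot 2
200: h=1, probe 1,2,3 -> slot 3
515: h=1, probe 1,2,3,4 -> slot 4
Table: [-, 872, 389, 200, 515, -, 618]

389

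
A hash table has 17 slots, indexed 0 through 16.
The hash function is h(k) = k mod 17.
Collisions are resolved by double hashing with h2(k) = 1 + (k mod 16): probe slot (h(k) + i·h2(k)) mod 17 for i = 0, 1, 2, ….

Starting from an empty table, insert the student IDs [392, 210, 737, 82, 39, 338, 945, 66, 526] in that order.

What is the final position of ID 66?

4

Insert 392: h=1, slot 1 empty => index 1.
Insert 210: h=6, slot 6 empty => index 6.
Insert 737: h=6, h2=2, slot 6 occupied => index 8.
Insert 82: h=14, slot 14 empty => index 14.
Insert 39: h=5, slot 5 empty => index 5.
Insert 338: h=15, slot 15 empty => index 15.
Insert 945: h=10, slot 10 empty => index 10.
Insert 66: h=15, h2=3, slots 15,1 occupied => index 4.
Insert 526: h=16, slot 16 empty => index 16.
Table: [-, 392, -, -, 66, 39, 210, -, 737, -, 945, -, -, -, 82, 338, 526]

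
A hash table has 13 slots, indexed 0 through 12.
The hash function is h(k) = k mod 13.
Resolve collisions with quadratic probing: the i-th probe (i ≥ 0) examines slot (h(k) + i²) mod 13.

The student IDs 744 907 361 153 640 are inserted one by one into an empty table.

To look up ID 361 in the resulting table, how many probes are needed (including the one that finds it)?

744 hashes to 3; slot 3 is free => place at 3.
907 hashes to 10; slot 10 is free => place at 10.
361 hashes to 10; 10 taken => place at 11.
153 hashes to 10; 10,11 taken => place at 1.
640 hashes to 3; 3 taken => place at 4.
Table: [_, 153, _, 744, 640, _, _, _, _, _, 907, 361, _]
Lookup 361: h=10, probe 10,11 → found at 11.

2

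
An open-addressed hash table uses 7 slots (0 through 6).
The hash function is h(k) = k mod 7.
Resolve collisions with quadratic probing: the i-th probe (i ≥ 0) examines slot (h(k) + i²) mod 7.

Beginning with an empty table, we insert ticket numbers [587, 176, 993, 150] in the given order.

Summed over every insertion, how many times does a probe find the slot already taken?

1

587 hashes to 6; slot 6 is free => place at 6.
176 hashes to 1; slot 1 is free => place at 1.
993 hashes to 6; 6 taken => place at 0.
150 hashes to 3; slot 3 is free => place at 3.
Table: [993, 176, _, 150, _, _, 587]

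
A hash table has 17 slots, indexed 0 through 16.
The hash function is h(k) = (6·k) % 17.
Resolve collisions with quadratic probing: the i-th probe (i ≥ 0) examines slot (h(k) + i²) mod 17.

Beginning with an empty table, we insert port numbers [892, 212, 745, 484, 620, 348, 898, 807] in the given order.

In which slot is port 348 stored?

892 hashes to 14; slot 14 is free => place at 14.
212 hashes to 14; 14 taken => place at 15.
745 hashes to 16; slot 16 is free => place at 16.
484 hashes to 14; 14,15 taken => place at 1.
620 hashes to 14; 14,15,1 taken => place at 6.
348 hashes to 14; 14,15,1,6 taken => place at 13.
898 hashes to 16; 16 taken => place at 0.
807 hashes to 14; 14,15,1,6,13 taken => place at 5.
Table: [898, 484, —, —, —, 807, 620, —, —, —, —, —, —, 348, 892, 212, 745]

13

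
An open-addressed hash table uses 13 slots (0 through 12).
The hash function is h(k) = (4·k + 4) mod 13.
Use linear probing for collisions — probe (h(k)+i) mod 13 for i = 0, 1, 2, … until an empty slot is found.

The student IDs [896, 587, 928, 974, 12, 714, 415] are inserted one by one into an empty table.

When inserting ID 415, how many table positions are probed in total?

5

896 hashes to 0; slot 0 is free → place at 0.
587 hashes to 12; slot 12 is free → place at 12.
928 hashes to 11; slot 11 is free → place at 11.
974 hashes to 0; 0 taken → place at 1.
12 hashes to 0; 0,1 taken → place at 2.
714 hashes to 0; 0,1,2 taken → place at 3.
415 hashes to 0; 0,1,2,3 taken → place at 4.
Table: [896, 974, 12, 714, 415, ., ., ., ., ., ., 928, 587]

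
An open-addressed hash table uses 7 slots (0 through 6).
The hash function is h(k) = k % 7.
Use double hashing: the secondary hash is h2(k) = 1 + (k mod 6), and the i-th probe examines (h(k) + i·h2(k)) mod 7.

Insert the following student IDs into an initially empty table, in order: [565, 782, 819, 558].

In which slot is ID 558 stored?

6

565 hashes to 5; slot 5 is free => place at 5.
782 hashes to 5, h2=3; 5 taken => place at 1.
819 hashes to 0; slot 0 is free => place at 0.
558 hashes to 5, h2=1; 5 taken => place at 6.
Table: [819, 782, —, —, —, 565, 558]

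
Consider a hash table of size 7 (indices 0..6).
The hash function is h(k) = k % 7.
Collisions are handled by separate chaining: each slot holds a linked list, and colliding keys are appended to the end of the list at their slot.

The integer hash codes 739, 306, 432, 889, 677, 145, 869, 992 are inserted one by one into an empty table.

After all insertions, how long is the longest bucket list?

5

Insert 739: h=4, bucket 4 empty -> new chain.
Insert 306: h=5, bucket 5 empty -> new chain.
Insert 432: h=5, bucket 5 nonempty -> append to chain.
Insert 889: h=0, bucket 0 empty -> new chain.
Insert 677: h=5, bucket 5 nonempty -> append to chain.
Insert 145: h=5, bucket 5 nonempty -> append to chain.
Insert 869: h=1, bucket 1 empty -> new chain.
Insert 992: h=5, bucket 5 nonempty -> append to chain.
Final buckets:
0: 889
1: 869
2: —
3: —
4: 739
5: 306 -> 432 -> 677 -> 145 -> 992
6: —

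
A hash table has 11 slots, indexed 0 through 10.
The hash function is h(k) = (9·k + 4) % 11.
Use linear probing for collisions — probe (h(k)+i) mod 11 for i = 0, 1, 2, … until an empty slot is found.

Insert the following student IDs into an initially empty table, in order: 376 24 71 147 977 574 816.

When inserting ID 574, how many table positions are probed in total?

376 hashes to 0; slot 0 is free → place at 0.
24 hashes to 0; 0 taken → place at 1.
71 hashes to 5; slot 5 is free → place at 5.
147 hashes to 7; slot 7 is free → place at 7.
977 hashes to 8; slot 8 is free → place at 8.
574 hashes to 0; 0,1 taken → place at 2.
816 hashes to 0; 0,1,2 taken → place at 3.
Table: [376, 24, 574, 816, -, 71, -, 147, 977, -, -]

3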